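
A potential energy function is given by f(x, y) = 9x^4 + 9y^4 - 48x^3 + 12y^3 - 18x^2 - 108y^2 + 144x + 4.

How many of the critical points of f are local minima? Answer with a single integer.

f separates as a function of x plus a function of y, so ∇f=0 decouples.
∂f/∂x = 36(x - 4)(x - 1)(x + 1) = 0 at x ∈ {-1, 1, 4}; ∂f/∂y = 36y(y - 2)(y + 3) = 0 at y ∈ {-3, 0, 2}.
The Hessian is diagonal: diag(f_xx, f_yy). Second derivatives: f_xx(-1)=360, f_xx(1)=-216, f_xx(4)=540; f_yy(-3)=540, f_yy(0)=-216, f_yy(2)=360.
Local minima occur where both diagonal entries positive: (-1, -3), (-1, 2), (4, -3), (4, 2). Count: 4.

4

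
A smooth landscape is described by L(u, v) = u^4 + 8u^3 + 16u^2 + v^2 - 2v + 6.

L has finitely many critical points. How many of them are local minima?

2

L separates as a function of u plus a function of v, so ∇L=0 decouples.
∂L/∂u = 4u(u + 2)(u + 4) = 0 at u ∈ {-4, -2, 0}; ∂L/∂v = 2(v - 1) = 0 at v ∈ {1}.
The Hessian is diagonal: diag(L_uu, L_vv). Second derivatives: L_uu(-4)=32, L_uu(-2)=-16, L_uu(0)=32; L_vv(1)=2.
Local minima occur where both diagonal entries positive: (-4, 1), (0, 1). Count: 2.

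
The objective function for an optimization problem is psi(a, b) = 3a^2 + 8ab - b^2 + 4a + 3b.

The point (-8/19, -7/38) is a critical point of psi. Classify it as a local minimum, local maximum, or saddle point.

saddle point

The Hessian of psi is constant: H = [[6, 8], [8, -2]].
det(H) = 6·(-2) − 8² = -76.
Since det(H) < 0, H is indefinite and the critical point is a saddle point.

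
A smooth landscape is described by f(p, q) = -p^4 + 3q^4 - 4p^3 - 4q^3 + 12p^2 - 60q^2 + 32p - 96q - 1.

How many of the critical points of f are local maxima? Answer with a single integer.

2

f separates as a function of p plus a function of q, so ∇f=0 decouples.
∂f/∂p = -4(p - 2)(p + 1)(p + 4) = 0 at p ∈ {-4, -1, 2}; ∂f/∂q = 12(q - 4)(q + 1)(q + 2) = 0 at q ∈ {-2, -1, 4}.
The Hessian is diagonal: diag(f_pp, f_qq). Second derivatives: f_pp(-4)=-72, f_pp(-1)=36, f_pp(2)=-72; f_qq(-2)=72, f_qq(-1)=-60, f_qq(4)=360.
Local maxima occur where both diagonal entries negative: (-4, -1), (2, -1). Count: 2.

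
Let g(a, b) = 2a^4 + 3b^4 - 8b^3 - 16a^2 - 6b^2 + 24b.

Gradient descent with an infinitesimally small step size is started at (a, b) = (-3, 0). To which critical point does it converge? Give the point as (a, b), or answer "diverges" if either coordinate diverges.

(-2, -1)

g is separable, so gradient descent decouples: a follows -∂g/∂a, b follows -∂g/∂b.
∂g/∂a = 8a(a - 2)(a + 2); at a=-3 this is -120, so a increases.
∂g/∂b = 12(b - 2)(b - 1)(b + 1); at b=0 this is 24, so b decreases.
a converges to its nearest critical value -2 (a local min of the a-part); b converges to -1. The iterate converges to (-2, -1).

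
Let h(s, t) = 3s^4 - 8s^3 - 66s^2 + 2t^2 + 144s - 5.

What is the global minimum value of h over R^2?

h(s,t) separates as P(s) + Q(t) − 5, so its minimum is min P + min Q − 5.
P'(s) = 12(s - 4)(s - 1)(s + 3) vanishes at s ∈ {-3, 1, 4}; Q'(t) = 4t vanishes at t ∈ {0}.
Local minima of P (where P''>0): P(-3)=-567, P(4)=-224. Local minima of Q: Q(0)=0.
So the global minimum of h is P(-3) + Q(0) − 5 = -567 + 0 − 5 = -572, attained at (-3, 0).

-572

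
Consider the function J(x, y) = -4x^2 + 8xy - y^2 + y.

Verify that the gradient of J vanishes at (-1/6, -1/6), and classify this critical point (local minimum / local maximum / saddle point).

∇J = (-8x + 8y, 8x - 2y + 1); substituting (-1/6, -1/6) gives ∇J = (0, 0), so (-1/6, -1/6) is indeed a critical point.
The Hessian of J is constant: H = [[-8, 8], [8, -2]].
det(H) = (-8)·(-2) − 8² = -48.
Since det(H) < 0, H is indefinite and the critical point is a saddle point.

saddle point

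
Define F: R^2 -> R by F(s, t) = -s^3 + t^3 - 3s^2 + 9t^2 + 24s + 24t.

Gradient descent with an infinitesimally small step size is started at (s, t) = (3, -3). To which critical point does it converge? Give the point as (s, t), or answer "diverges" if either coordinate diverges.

diverges

F is separable, so gradient descent decouples: s follows -∂F/∂s, t follows -∂F/∂t.
∂F/∂s = -3(s - 2)(s + 4); at s=3 this is -21, so s increases.
∂F/∂t = 3(t + 2)(t + 4); at t=-3 this is -3, so t increases.
The s-coordinate has no critical point in that direction and runs off to infinity.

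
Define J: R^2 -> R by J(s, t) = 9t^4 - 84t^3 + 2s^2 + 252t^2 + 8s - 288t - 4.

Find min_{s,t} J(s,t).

J(s,t) separates as P(s) + Q(t) − 4, so its minimum is min P + min Q − 4.
P'(s) = 4s + 8 vanishes at s ∈ {-2}; Q'(t) = 36(t - 4)(t - 2)(t - 1) vanishes at t ∈ {1, 2, 4}.
Local minima of P (where P''>0): P(-2)=-8. Local minima of Q: Q(1)=-111, Q(4)=-192.
So the global minimum of J is P(-2) + Q(4) − 4 = -8 − 192 − 4 = -204, attained at (-2, 4).

-204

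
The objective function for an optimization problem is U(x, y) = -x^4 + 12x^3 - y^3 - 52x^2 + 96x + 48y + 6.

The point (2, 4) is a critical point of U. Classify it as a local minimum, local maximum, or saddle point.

The mixed partial ∂²U/∂x∂y is 0, so the Hessian at any point is diag(U_xx, U_yy) = diag(4(-3x^2 + 18x - 26), -6y).
At (2, 4): H = diag(-8, -24).
Both eigenvalues are negative, so H is negative definite: a local maximum.

local maximum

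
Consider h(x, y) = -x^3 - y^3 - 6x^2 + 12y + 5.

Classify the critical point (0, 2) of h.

local maximum

The mixed partial ∂²h/∂x∂y is 0, so the Hessian at any point is diag(h_xx, h_yy) = diag(-6(x + 2), -6y).
At (0, 2): H = diag(-12, -12).
Both eigenvalues are negative, so H is negative definite: a local maximum.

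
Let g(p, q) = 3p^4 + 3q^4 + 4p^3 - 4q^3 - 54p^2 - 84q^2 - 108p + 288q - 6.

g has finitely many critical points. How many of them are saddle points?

g separates as a function of p plus a function of q, so ∇g=0 decouples.
∂g/∂p = 12(p - 3)(p + 1)(p + 3) = 0 at p ∈ {-3, -1, 3}; ∂g/∂q = 12(q - 3)(q - 2)(q + 4) = 0 at q ∈ {-4, 2, 3}.
The Hessian is diagonal: diag(g_pp, g_qq). Second derivatives: g_pp(-3)=144, g_pp(-1)=-96, g_pp(3)=288; g_qq(-4)=504, g_qq(2)=-72, g_qq(3)=84.
Saddle points occur where the two diagonal entries have opposite signs: (-3, 2), (-1, -4), (-1, 3), (3, 2). Count: 4.

4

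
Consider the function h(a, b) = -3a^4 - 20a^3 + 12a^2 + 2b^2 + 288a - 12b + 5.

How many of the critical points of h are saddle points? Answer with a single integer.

2

h separates as a function of a plus a function of b, so ∇h=0 decouples.
∂h/∂a = -12(a - 2)(a + 3)(a + 4) = 0 at a ∈ {-4, -3, 2}; ∂h/∂b = 4(b - 3) = 0 at b ∈ {3}.
The Hessian is diagonal: diag(h_aa, h_bb). Second derivatives: h_aa(-4)=-72, h_aa(-3)=60, h_aa(2)=-360; h_bb(3)=4.
Saddle points occur where the two diagonal entries have opposite signs: (-4, 3), (2, 3). Count: 2.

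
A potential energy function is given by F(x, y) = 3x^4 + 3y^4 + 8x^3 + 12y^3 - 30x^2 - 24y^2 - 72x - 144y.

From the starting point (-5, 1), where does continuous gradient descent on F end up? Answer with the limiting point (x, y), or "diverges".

F is separable, so gradient descent decouples: x follows -∂F/∂x, y follows -∂F/∂y.
∂F/∂x = 12(x - 2)(x + 1)(x + 3); at x=-5 this is -672, so x increases.
∂F/∂y = 12(y - 2)(y + 2)(y + 3); at y=1 this is -144, so y increases.
x converges to its nearest critical value -3 (a local min of the x-part); y converges to 2. The iterate converges to (-3, 2).

(-3, 2)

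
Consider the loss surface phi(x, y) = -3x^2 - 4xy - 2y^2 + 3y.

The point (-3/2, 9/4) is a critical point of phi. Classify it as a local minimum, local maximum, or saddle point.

The Hessian of phi is constant: H = [[-6, -4], [-4, -4]].
det(H) = (-6)·(-4) − (-4)² = 8.
det(H) > 0 and tr(H) = -10 < 0, so H is negative definite and the point is a local maximum.

local maximum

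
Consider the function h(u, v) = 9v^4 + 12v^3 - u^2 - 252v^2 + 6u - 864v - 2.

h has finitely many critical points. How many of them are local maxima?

1

h separates as a function of u plus a function of v, so ∇h=0 decouples.
∂h/∂u = -2(u - 3) = 0 at u ∈ {3}; ∂h/∂v = 36(v - 4)(v + 2)(v + 3) = 0 at v ∈ {-3, -2, 4}.
The Hessian is diagonal: diag(h_uu, h_vv). Second derivatives: h_uu(3)=-2; h_vv(-3)=252, h_vv(-2)=-216, h_vv(4)=1512.
Local maxima occur where both diagonal entries negative: (3, -2). Count: 1.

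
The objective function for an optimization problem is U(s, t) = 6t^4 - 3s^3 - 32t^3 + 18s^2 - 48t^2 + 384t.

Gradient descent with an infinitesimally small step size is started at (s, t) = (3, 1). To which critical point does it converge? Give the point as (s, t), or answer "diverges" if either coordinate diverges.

(0, -2)

U is separable, so gradient descent decouples: s follows -∂U/∂s, t follows -∂U/∂t.
∂U/∂s = -9s(s - 4); at s=3 this is 27, so s decreases.
∂U/∂t = 24(t - 4)(t - 2)(t + 2); at t=1 this is 216, so t decreases.
s converges to its nearest critical value 0 (a local min of the s-part); t converges to -2. The iterate converges to (0, -2).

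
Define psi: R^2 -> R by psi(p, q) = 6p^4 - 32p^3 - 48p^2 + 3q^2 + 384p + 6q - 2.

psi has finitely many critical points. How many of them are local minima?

2

psi separates as a function of p plus a function of q, so ∇psi=0 decouples.
∂psi/∂p = 24(p - 4)(p - 2)(p + 2) = 0 at p ∈ {-2, 2, 4}; ∂psi/∂q = 6(q + 1) = 0 at q ∈ {-1}.
The Hessian is diagonal: diag(psi_pp, psi_qq). Second derivatives: psi_pp(-2)=576, psi_pp(2)=-192, psi_pp(4)=288; psi_qq(-1)=6.
Local minima occur where both diagonal entries positive: (-2, -1), (4, -1). Count: 2.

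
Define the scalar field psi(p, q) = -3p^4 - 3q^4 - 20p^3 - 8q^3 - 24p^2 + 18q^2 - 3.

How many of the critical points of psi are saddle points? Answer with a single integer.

4

psi separates as a function of p plus a function of q, so ∇psi=0 decouples.
∂psi/∂p = -12p(p + 1)(p + 4) = 0 at p ∈ {-4, -1, 0}; ∂psi/∂q = -12q(q - 1)(q + 3) = 0 at q ∈ {-3, 0, 1}.
The Hessian is diagonal: diag(psi_pp, psi_qq). Second derivatives: psi_pp(-4)=-144, psi_pp(-1)=36, psi_pp(0)=-48; psi_qq(-3)=-144, psi_qq(0)=36, psi_qq(1)=-48.
Saddle points occur where the two diagonal entries have opposite signs: (-4, 0), (-1, -3), (-1, 1), (0, 0). Count: 4.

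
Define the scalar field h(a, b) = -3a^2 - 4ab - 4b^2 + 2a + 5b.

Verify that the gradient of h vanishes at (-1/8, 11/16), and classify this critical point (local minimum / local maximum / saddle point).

∇h = (-6a - 4b + 2, -4a - 8b + 5); substituting (-1/8, 11/16) gives ∇h = (0, 0), so (-1/8, 11/16) is indeed a critical point.
The Hessian of h is constant: H = [[-6, -4], [-4, -8]].
det(H) = (-6)·(-8) − (-4)² = 32.
det(H) > 0 and tr(H) = -14 < 0, so H is negative definite and the point is a local maximum.

local maximum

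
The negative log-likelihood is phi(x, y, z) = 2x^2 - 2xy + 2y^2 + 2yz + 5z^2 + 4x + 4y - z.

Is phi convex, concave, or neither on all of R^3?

convex

phi is quadratic, so its Hessian is the constant matrix H = [[4, -2, 0], [-2, 4, 2], [0, 2, 10]].
Leading principal minors: 4, 12, 104.
All positive ⇒ H ≻ 0 ⇒ convex.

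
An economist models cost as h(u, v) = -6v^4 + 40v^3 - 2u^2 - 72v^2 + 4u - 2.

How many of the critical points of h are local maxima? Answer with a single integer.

h separates as a function of u plus a function of v, so ∇h=0 decouples.
∂h/∂u = -4(u - 1) = 0 at u ∈ {1}; ∂h/∂v = -24v(v - 3)(v - 2) = 0 at v ∈ {0, 2, 3}.
The Hessian is diagonal: diag(h_uu, h_vv). Second derivatives: h_uu(1)=-4; h_vv(0)=-144, h_vv(2)=48, h_vv(3)=-72.
Local maxima occur where both diagonal entries negative: (1, 0), (1, 3). Count: 2.

2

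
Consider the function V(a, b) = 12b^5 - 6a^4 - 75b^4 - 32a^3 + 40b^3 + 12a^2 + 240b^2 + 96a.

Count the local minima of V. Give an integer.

2

V separates as a function of a plus a function of b, so ∇V=0 decouples.
∂V/∂a = -24(a - 1)(a + 1)(a + 4) = 0 at a ∈ {-4, -1, 1}; ∂V/∂b = 60b(b - 4)(b - 2)(b + 1) = 0 at b ∈ {-1, 0, 2, 4}.
The Hessian is diagonal: diag(V_aa, V_bb). Second derivatives: V_aa(-4)=-360, V_aa(-1)=144, V_aa(1)=-240; V_bb(-1)=-900, V_bb(0)=480, V_bb(2)=-720, V_bb(4)=2400.
Local minima occur where both diagonal entries positive: (-1, 0), (-1, 4). Count: 2.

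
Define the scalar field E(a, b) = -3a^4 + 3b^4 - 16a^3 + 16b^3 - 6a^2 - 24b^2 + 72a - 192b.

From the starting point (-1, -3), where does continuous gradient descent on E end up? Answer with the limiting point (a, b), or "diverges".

E is separable, so gradient descent decouples: a follows -∂E/∂a, b follows -∂E/∂b.
∂E/∂a = -12(a - 1)(a + 2)(a + 3); at a=-1 this is 48, so a decreases.
∂E/∂b = 12(b - 2)(b + 2)(b + 4); at b=-3 this is 60, so b decreases.
a converges to its nearest critical value -2 (a local min of the a-part); b converges to -4. The iterate converges to (-2, -4).

(-2, -4)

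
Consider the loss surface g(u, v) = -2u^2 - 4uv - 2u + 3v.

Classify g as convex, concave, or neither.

g is quadratic, so its Hessian is the constant matrix H = [[-4, -4], [-4, 0]].
det(H) = -16, tr(H) = -4.
det(H) < 0, so H is indefinite: neither convex nor concave.

neither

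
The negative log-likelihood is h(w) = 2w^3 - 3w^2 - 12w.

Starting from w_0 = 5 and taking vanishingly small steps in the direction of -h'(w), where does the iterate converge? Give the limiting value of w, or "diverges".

2

h'(w) = 6(w - 2)(w + 1), so h'(5) = 108.
Gradient descent moves in the -h' direction, i.e. w is decreasing.
The nearest critical point in that direction is w = 2, where h'' = 18 > 0 (a local minimum). The iterate converges there.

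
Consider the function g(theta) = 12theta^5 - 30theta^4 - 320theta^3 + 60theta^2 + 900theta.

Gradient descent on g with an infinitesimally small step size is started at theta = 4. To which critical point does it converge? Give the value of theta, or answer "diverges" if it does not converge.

g'(theta) = 60(theta - 5)(theta - 1)(theta + 1)(theta + 3), so g'(4) = -6300.
Gradient descent moves in the -g' direction, i.e. theta is increasing.
The nearest critical point in that direction is theta = 5, where g'' = 11520 > 0 (a local minimum). The iterate converges there.

5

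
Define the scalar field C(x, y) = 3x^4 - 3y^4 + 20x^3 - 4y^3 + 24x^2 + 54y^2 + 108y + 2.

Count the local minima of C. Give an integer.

C separates as a function of x plus a function of y, so ∇C=0 decouples.
∂C/∂x = 12x(x + 1)(x + 4) = 0 at x ∈ {-4, -1, 0}; ∂C/∂y = -12(y - 3)(y + 1)(y + 3) = 0 at y ∈ {-3, -1, 3}.
The Hessian is diagonal: diag(C_xx, C_yy). Second derivatives: C_xx(-4)=144, C_xx(-1)=-36, C_xx(0)=48; C_yy(-3)=-144, C_yy(-1)=96, C_yy(3)=-288.
Local minima occur where both diagonal entries positive: (-4, -1), (0, -1). Count: 2.

2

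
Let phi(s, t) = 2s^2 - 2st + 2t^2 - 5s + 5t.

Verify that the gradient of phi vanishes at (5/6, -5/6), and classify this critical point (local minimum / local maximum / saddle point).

local minimum

∇phi = (4s - 2t - 5, -2s + 4t + 5); substituting (5/6, -5/6) gives ∇phi = (0, 0), so (5/6, -5/6) is indeed a critical point.
The Hessian of phi is constant: H = [[4, -2], [-2, 4]].
det(H) = 4·4 − (-2)² = 12.
det(H) > 0 and tr(H) = 8 > 0, so H is positive definite and the point is a local minimum.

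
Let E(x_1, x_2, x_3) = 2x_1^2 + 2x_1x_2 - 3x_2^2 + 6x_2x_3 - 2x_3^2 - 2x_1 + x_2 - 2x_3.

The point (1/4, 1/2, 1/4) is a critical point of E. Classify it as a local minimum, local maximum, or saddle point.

The Hessian is constant: H = [[4, 2, 0], [2, -6, 6], [0, 6, -4]].
Leading principal minors: Δ₁ = 4, Δ₂ = -28, Δ₃ = -32.
The minors fit neither the all-positive nor the alternating-sign pattern, so H is indefinite: a saddle point.

saddle point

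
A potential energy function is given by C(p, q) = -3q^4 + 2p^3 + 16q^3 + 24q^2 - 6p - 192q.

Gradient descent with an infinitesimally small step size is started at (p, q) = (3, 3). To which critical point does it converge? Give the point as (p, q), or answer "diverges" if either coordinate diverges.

(1, 2)

C is separable, so gradient descent decouples: p follows -∂C/∂p, q follows -∂C/∂q.
∂C/∂p = 6(p - 1)(p + 1); at p=3 this is 48, so p decreases.
∂C/∂q = -12(q - 4)(q - 2)(q + 2); at q=3 this is 60, so q decreases.
p converges to its nearest critical value 1 (a local min of the p-part); q converges to 2. The iterate converges to (1, 2).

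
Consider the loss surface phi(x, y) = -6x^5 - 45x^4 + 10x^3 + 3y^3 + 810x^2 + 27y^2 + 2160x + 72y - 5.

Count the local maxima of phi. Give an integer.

2

phi separates as a function of x plus a function of y, so ∇phi=0 decouples.
∂phi/∂x = -30(x - 3)(x + 2)(x + 3)(x + 4) = 0 at x ∈ {-4, -3, -2, 3}; ∂phi/∂y = 9(y + 2)(y + 4) = 0 at y ∈ {-4, -2}.
The Hessian is diagonal: diag(phi_xx, phi_yy). Second derivatives: phi_xx(-4)=420, phi_xx(-3)=-180, phi_xx(-2)=300, phi_xx(3)=-6300; phi_yy(-4)=-18, phi_yy(-2)=18.
Local maxima occur where both diagonal entries negative: (-3, -4), (3, -4). Count: 2.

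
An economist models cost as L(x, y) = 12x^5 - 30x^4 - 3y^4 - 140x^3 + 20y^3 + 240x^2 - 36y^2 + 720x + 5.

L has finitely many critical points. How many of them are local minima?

2

L separates as a function of x plus a function of y, so ∇L=0 decouples.
∂L/∂x = 60(x - 3)(x - 2)(x + 1)(x + 2) = 0 at x ∈ {-2, -1, 2, 3}; ∂L/∂y = -12y(y - 3)(y - 2) = 0 at y ∈ {0, 2, 3}.
The Hessian is diagonal: diag(L_xx, L_yy). Second derivatives: L_xx(-2)=-1200, L_xx(-1)=720, L_xx(2)=-720, L_xx(3)=1200; L_yy(0)=-72, L_yy(2)=24, L_yy(3)=-36.
Local minima occur where both diagonal entries positive: (-1, 2), (3, 2). Count: 2.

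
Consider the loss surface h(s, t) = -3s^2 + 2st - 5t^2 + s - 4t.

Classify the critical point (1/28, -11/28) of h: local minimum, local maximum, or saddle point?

local maximum

The Hessian of h is constant: H = [[-6, 2], [2, -10]].
det(H) = (-6)·(-10) − 2² = 56.
det(H) > 0 and tr(H) = -16 < 0, so H is negative definite and the point is a local maximum.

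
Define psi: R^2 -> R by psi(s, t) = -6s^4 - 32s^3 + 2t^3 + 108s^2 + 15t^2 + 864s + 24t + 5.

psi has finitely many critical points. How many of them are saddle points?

3

psi separates as a function of s plus a function of t, so ∇psi=0 decouples.
∂psi/∂s = -24(s - 3)(s + 3)(s + 4) = 0 at s ∈ {-4, -3, 3}; ∂psi/∂t = 6(t + 1)(t + 4) = 0 at t ∈ {-4, -1}.
The Hessian is diagonal: diag(psi_ss, psi_tt). Second derivatives: psi_ss(-4)=-168, psi_ss(-3)=144, psi_ss(3)=-1008; psi_tt(-4)=-18, psi_tt(-1)=18.
Saddle points occur where the two diagonal entries have opposite signs: (-4, -1), (-3, -4), (3, -1). Count: 3.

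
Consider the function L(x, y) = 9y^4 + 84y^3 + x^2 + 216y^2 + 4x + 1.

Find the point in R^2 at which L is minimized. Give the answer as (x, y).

(-2, 0)

L(x,y) separates as P(x) + Q(y) + 1, so its minimum is min P + min Q + 1.
P'(x) = 2x + 4 vanishes at x ∈ {-2}; Q'(y) = 36y(y + 3)(y + 4) vanishes at y ∈ {-4, -3, 0}.
Local minima of P (where P''>0): P(-2)=-4. Local minima of Q: Q(-4)=384, Q(0)=0.
So the global minimum of L is P(-2) + Q(0) + 1 = -4 + 0 + 1 = -3, attained at (-2, 0).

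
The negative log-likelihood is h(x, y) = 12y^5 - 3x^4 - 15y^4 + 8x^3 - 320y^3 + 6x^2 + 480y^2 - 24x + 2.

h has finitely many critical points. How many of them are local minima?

h separates as a function of x plus a function of y, so ∇h=0 decouples.
∂h/∂x = -12(x - 2)(x - 1)(x + 1) = 0 at x ∈ {-1, 1, 2}; ∂h/∂y = 60y(y - 4)(y - 1)(y + 4) = 0 at y ∈ {-4, 0, 1, 4}.
The Hessian is diagonal: diag(h_xx, h_yy). Second derivatives: h_xx(-1)=-72, h_xx(1)=24, h_xx(2)=-36; h_yy(-4)=-9600, h_yy(0)=960, h_yy(1)=-900, h_yy(4)=5760.
Local minima occur where both diagonal entries positive: (1, 0), (1, 4). Count: 2.

2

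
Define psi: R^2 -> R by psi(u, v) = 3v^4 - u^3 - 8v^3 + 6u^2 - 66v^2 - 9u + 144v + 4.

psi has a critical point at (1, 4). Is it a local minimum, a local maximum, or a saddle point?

local minimum

The mixed partial ∂²psi/∂u∂v is 0, so the Hessian at any point is diag(psi_uu, psi_vv) = diag(6(-u + 2), 12(3v^2 - 4v - 11)).
At (1, 4): H = diag(6, 252).
Both eigenvalues are positive, so H is positive definite: a local minimum.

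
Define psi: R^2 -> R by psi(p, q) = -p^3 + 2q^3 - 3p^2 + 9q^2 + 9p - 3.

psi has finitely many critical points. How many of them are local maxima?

psi separates as a function of p plus a function of q, so ∇psi=0 decouples.
∂psi/∂p = -3(p - 1)(p + 3) = 0 at p ∈ {-3, 1}; ∂psi/∂q = 6q(q + 3) = 0 at q ∈ {-3, 0}.
The Hessian is diagonal: diag(psi_pp, psi_qq). Second derivatives: psi_pp(-3)=12, psi_pp(1)=-12; psi_qq(-3)=-18, psi_qq(0)=18.
Local maxima occur where both diagonal entries negative: (1, -3). Count: 1.

1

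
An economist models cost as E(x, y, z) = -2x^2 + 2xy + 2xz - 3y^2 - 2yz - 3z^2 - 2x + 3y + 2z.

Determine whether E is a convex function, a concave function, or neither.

E is quadratic, so its Hessian is the constant matrix H = [[-4, 2, 2], [2, -6, -2], [2, -2, -6]].
Leading principal minors: -4, 20, -96.
Signs alternate −, +, − ⇒ H ≺ 0 ⇒ concave.

concave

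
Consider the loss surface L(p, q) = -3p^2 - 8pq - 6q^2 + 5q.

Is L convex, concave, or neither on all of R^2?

L is quadratic, so its Hessian is the constant matrix H = [[-6, -8], [-8, -12]].
det(H) = 8, tr(H) = -18.
det(H) > 0 and tr(H) < 0, so H is negative definite everywhere: concave.

concave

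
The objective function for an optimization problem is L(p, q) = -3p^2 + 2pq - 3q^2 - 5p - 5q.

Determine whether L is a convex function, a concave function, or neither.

concave

L is quadratic, so its Hessian is the constant matrix H = [[-6, 2], [2, -6]].
det(H) = 32, tr(H) = -12.
det(H) > 0 and tr(H) < 0, so H is negative definite everywhere: concave.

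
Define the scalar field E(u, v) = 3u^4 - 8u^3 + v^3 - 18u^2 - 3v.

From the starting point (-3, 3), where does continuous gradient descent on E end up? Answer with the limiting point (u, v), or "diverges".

E is separable, so gradient descent decouples: u follows -∂E/∂u, v follows -∂E/∂v.
∂E/∂u = 12u(u - 3)(u + 1); at u=-3 this is -432, so u increases.
∂E/∂v = 3(v - 1)(v + 1); at v=3 this is 24, so v decreases.
u converges to its nearest critical value -1 (a local min of the u-part); v converges to 1. The iterate converges to (-1, 1).

(-1, 1)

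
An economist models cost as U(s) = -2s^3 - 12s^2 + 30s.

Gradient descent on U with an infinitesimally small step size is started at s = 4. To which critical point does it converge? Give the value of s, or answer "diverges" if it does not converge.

diverges

U'(s) = -6(s - 1)(s + 5), so U'(4) = -162.
Gradient descent moves in the -U' direction, i.e. s is increasing.
There is no critical point above s=4, and U' keeps the same sign, so the iterate runs off to +∞.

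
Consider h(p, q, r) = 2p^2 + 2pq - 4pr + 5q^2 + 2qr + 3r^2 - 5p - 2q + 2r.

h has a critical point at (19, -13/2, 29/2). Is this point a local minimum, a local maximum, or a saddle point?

local minimum

The Hessian is constant: H = [[4, 2, -4], [2, 10, 2], [-4, 2, 6]].
Leading principal minors: Δ₁ = 4, Δ₂ = 36, Δ₃ = 8.
All leading minors are positive, so H is positive definite: a local minimum.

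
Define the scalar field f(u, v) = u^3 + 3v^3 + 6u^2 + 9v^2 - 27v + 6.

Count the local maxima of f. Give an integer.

1

f separates as a function of u plus a function of v, so ∇f=0 decouples.
∂f/∂u = 3u(u + 4) = 0 at u ∈ {-4, 0}; ∂f/∂v = 9(v - 1)(v + 3) = 0 at v ∈ {-3, 1}.
The Hessian is diagonal: diag(f_uu, f_vv). Second derivatives: f_uu(-4)=-12, f_uu(0)=12; f_vv(-3)=-36, f_vv(1)=36.
Local maxima occur where both diagonal entries negative: (-4, -3). Count: 1.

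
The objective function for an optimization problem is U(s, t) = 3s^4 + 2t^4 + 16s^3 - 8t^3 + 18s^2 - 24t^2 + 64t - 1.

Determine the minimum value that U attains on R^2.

-156

U(s,t) separates as P(s) + Q(t) − 1, so its minimum is min P + min Q − 1.
P'(s) = 12s(s + 1)(s + 3) vanishes at s ∈ {-3, -1, 0}; Q'(t) = 8(t - 4)(t - 1)(t + 2) vanishes at t ∈ {-2, 1, 4}.
Local minima of P (where P''>0): P(-3)=-27, P(0)=0. Local minima of Q: Q(-2)=-128, Q(4)=-128.
So the global minimum of U is P(-3) + Q(-2) − 1 = -27 − 128 − 1 = -156, attained at (-3, -2).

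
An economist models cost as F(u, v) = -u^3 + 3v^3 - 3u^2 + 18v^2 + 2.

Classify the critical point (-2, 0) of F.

local minimum

The mixed partial ∂²F/∂u∂v is 0, so the Hessian at any point is diag(F_uu, F_vv) = diag(-6(u + 1), 18(v + 2)).
At (-2, 0): H = diag(6, 36).
Both eigenvalues are positive, so H is positive definite: a local minimum.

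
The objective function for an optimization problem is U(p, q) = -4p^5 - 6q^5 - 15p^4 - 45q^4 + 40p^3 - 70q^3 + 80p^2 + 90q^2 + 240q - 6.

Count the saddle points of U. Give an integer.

U separates as a function of p plus a function of q, so ∇U=0 decouples.
∂U/∂p = -20p(p - 2)(p + 1)(p + 4) = 0 at p ∈ {-4, -1, 0, 2}; ∂U/∂q = -30(q - 1)(q + 1)(q + 2)(q + 4) = 0 at q ∈ {-4, -2, -1, 1}.
The Hessian is diagonal: diag(U_pp, U_qq). Second derivatives: U_pp(-4)=1440, U_pp(-1)=-180, U_pp(0)=160, U_pp(2)=-720; U_qq(-4)=900, U_qq(-2)=-180, U_qq(-1)=180, U_qq(1)=-900.
Saddle points occur where the two diagonal entries have opposite signs: (-4, -2), (-4, 1), (-1, -4), (-1, -1), (0, -2), (0, 1), (2, -4), (2, -1). Count: 8.

8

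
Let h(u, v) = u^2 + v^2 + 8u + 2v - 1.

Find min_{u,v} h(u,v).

h(u,v) separates as P(u) + Q(v) − 1, so its minimum is min P + min Q − 1.
P'(u) = 2u + 8 vanishes at u ∈ {-4}; Q'(v) = 2v + 2 vanishes at v ∈ {-1}.
Local minima of P (where P''>0): P(-4)=-16. Local minima of Q: Q(-1)=-1.
So the global minimum of h is P(-4) + Q(-1) − 1 = -16 − 1 − 1 = -18, attained at (-4, -1).

-18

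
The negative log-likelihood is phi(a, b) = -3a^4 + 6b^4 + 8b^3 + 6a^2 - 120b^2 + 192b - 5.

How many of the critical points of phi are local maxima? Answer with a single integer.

2

phi separates as a function of a plus a function of b, so ∇phi=0 decouples.
∂phi/∂a = -12a(a - 1)(a + 1) = 0 at a ∈ {-1, 0, 1}; ∂phi/∂b = 24(b - 2)(b - 1)(b + 4) = 0 at b ∈ {-4, 1, 2}.
The Hessian is diagonal: diag(phi_aa, phi_bb). Second derivatives: phi_aa(-1)=-24, phi_aa(0)=12, phi_aa(1)=-24; phi_bb(-4)=720, phi_bb(1)=-120, phi_bb(2)=144.
Local maxima occur where both diagonal entries negative: (-1, 1), (1, 1). Count: 2.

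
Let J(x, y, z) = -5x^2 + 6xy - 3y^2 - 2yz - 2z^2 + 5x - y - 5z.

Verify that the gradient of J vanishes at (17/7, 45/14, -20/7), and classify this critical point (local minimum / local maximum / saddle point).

∇J = (-10x + 6y + 5, 6x - 6y - 2z - 1, -2y - 4z - 5); substituting (17/7, 45/14, -20/7) gives ∇J = (0, 0, 0), so (17/7, 45/14, -20/7) is indeed a critical point.
The Hessian is constant: H = [[-10, 6, 0], [6, -6, -2], [0, -2, -4]].
Leading principal minors: Δ₁ = -10, Δ₂ = 24, Δ₃ = -56.
The minors alternate sign starting negative (−, +, −), so H is negative definite: a local maximum.

local maximum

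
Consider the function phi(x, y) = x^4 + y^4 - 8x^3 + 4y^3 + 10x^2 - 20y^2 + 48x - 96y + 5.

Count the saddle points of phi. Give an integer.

4

phi separates as a function of x plus a function of y, so ∇phi=0 decouples.
∂phi/∂x = 4(x - 4)(x - 3)(x + 1) = 0 at x ∈ {-1, 3, 4}; ∂phi/∂y = 4(y - 3)(y + 2)(y + 4) = 0 at y ∈ {-4, -2, 3}.
The Hessian is diagonal: diag(phi_xx, phi_yy). Second derivatives: phi_xx(-1)=80, phi_xx(3)=-16, phi_xx(4)=20; phi_yy(-4)=56, phi_yy(-2)=-40, phi_yy(3)=140.
Saddle points occur where the two diagonal entries have opposite signs: (-1, -2), (3, -4), (3, 3), (4, -2). Count: 4.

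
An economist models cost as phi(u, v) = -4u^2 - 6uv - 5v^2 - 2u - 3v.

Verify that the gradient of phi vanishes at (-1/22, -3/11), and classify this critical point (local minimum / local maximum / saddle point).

∇phi = (-8u - 6v - 2, -6u - 10v - 3); substituting (-1/22, -3/11) gives ∇phi = (0, 0), so (-1/22, -3/11) is indeed a critical point.
The Hessian of phi is constant: H = [[-8, -6], [-6, -10]].
det(H) = (-8)·(-10) − (-6)² = 44.
det(H) > 0 and tr(H) = -18 < 0, so H is negative definite and the point is a local maximum.

local maximum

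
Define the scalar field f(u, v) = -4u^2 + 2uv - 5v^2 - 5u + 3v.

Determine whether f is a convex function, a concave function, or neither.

concave

f is quadratic, so its Hessian is the constant matrix H = [[-8, 2], [2, -10]].
det(H) = 76, tr(H) = -18.
det(H) > 0 and tr(H) < 0, so H is negative definite everywhere: concave.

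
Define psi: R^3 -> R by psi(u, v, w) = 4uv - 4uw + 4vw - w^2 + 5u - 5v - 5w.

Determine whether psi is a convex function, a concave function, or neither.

psi is quadratic, so its Hessian is the constant matrix H = [[0, 4, -4], [4, 0, 4], [-4, 4, -2]].
Leading principal minors: 0, -16, -96.
Neither pattern holds ⇒ H is indefinite ⇒ neither convex nor concave.

neither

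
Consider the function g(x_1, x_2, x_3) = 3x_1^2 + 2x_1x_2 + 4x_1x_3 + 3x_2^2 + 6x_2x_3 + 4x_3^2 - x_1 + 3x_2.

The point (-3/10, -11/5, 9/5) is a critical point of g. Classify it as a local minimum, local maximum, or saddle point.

local minimum

The Hessian is constant: H = [[6, 2, 4], [2, 6, 6], [4, 6, 8]].
Leading principal minors: Δ₁ = 6, Δ₂ = 32, Δ₃ = 40.
All leading minors are positive, so H is positive definite: a local minimum.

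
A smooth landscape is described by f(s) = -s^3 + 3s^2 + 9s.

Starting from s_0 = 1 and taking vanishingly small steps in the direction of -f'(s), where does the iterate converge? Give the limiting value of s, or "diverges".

f'(s) = -3(s - 3)(s + 1), so f'(1) = 12.
Gradient descent moves in the -f' direction, i.e. s is decreasing.
The nearest critical point in that direction is s = -1, where f'' = 12 > 0 (a local minimum). The iterate converges there.

-1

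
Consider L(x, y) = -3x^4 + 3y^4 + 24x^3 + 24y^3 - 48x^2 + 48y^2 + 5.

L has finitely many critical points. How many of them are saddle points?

L separates as a function of x plus a function of y, so ∇L=0 decouples.
∂L/∂x = -12x(x - 4)(x - 2) = 0 at x ∈ {0, 2, 4}; ∂L/∂y = 12y(y + 2)(y + 4) = 0 at y ∈ {-4, -2, 0}.
The Hessian is diagonal: diag(L_xx, L_yy). Second derivatives: L_xx(0)=-96, L_xx(2)=48, L_xx(4)=-96; L_yy(-4)=96, L_yy(-2)=-48, L_yy(0)=96.
Saddle points occur where the two diagonal entries have opposite signs: (0, -4), (0, 0), (2, -2), (4, -4), (4, 0). Count: 5.

5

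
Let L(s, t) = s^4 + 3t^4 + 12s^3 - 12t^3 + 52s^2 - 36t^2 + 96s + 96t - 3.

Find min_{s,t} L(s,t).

L(s,t) separates as P(s) + Q(t) − 3, so its minimum is min P + min Q − 3.
P'(s) = 4(s + 2)(s + 3)(s + 4) vanishes at s ∈ {-4, -3, -2}; Q'(t) = 12(t - 4)(t - 1)(t + 2) vanishes at t ∈ {-2, 1, 4}.
Local minima of P (where P''>0): P(-4)=-64, P(-2)=-64. Local minima of Q: Q(-2)=-192, Q(4)=-192.
So the global minimum of L is P(-4) + Q(-2) − 3 = -64 − 192 − 3 = -259, attained at (-4, -2).

-259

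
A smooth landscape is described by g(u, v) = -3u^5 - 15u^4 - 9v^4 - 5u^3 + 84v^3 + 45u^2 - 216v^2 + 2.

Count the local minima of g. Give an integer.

2

g separates as a function of u plus a function of v, so ∇g=0 decouples.
∂g/∂u = -15u(u - 1)(u + 2)(u + 3) = 0 at u ∈ {-3, -2, 0, 1}; ∂g/∂v = -36v(v - 4)(v - 3) = 0 at v ∈ {0, 3, 4}.
The Hessian is diagonal: diag(g_uu, g_vv). Second derivatives: g_uu(-3)=180, g_uu(-2)=-90, g_uu(0)=90, g_uu(1)=-180; g_vv(0)=-432, g_vv(3)=108, g_vv(4)=-144.
Local minima occur where both diagonal entries positive: (-3, 3), (0, 3). Count: 2.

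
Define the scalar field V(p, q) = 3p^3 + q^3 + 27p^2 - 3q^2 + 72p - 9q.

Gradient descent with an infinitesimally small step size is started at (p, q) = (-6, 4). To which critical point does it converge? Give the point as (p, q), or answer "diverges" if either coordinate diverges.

V is separable, so gradient descent decouples: p follows -∂V/∂p, q follows -∂V/∂q.
∂V/∂p = 9(p + 2)(p + 4); at p=-6 this is 72, so p decreases.
∂V/∂q = 3(q - 3)(q + 1); at q=4 this is 15, so q decreases.
The p-coordinate has no critical point in that direction and runs off to infinity.

diverges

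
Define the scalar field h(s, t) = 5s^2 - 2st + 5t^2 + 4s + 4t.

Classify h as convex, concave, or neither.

h is quadratic, so its Hessian is the constant matrix H = [[10, -2], [-2, 10]].
det(H) = 96, tr(H) = 20.
det(H) > 0 and tr(H) > 0, so H is positive definite everywhere: convex.

convex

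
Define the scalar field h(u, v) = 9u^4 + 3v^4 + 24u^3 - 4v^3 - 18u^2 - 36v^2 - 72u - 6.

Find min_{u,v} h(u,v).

-252

h(u,v) separates as P(u) + Q(v) − 6, so its minimum is min P + min Q − 6.
P'(u) = 36(u - 1)(u + 1)(u + 2) vanishes at u ∈ {-2, -1, 1}; Q'(v) = 12v(v - 3)(v + 2) vanishes at v ∈ {-2, 0, 3}.
Local minima of P (where P''>0): P(-2)=24, P(1)=-57. Local minima of Q: Q(-2)=-64, Q(3)=-189.
So the global minimum of h is P(1) + Q(3) − 6 = -57 − 189 − 6 = -252, attained at (1, 3).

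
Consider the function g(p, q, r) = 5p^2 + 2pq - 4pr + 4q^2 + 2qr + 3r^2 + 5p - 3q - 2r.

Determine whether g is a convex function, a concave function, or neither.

g is quadratic, so its Hessian is the constant matrix H = [[10, 2, -4], [2, 8, 2], [-4, 2, 6]].
Leading principal minors: 10, 76, 256.
All positive ⇒ H ≻ 0 ⇒ convex.

convex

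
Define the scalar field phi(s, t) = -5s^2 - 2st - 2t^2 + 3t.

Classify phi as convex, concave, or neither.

concave

phi is quadratic, so its Hessian is the constant matrix H = [[-10, -2], [-2, -4]].
det(H) = 36, tr(H) = -14.
det(H) > 0 and tr(H) < 0, so H is negative definite everywhere: concave.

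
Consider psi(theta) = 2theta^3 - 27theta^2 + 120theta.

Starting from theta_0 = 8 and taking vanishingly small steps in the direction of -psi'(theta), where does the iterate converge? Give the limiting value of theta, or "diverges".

5

psi'(theta) = 6(theta - 5)(theta - 4), so psi'(8) = 72.
Gradient descent moves in the -psi' direction, i.e. theta is decreasing.
The nearest critical point in that direction is theta = 5, where psi'' = 6 > 0 (a local minimum). The iterate converges there.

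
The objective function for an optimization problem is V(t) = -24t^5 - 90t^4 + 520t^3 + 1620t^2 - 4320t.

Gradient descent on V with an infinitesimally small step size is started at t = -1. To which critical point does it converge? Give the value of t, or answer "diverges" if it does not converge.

V'(t) = -120(t - 3)(t - 1)(t + 3)(t + 4), so V'(-1) = -5760.
Gradient descent moves in the -V' direction, i.e. t is increasing.
The nearest critical point in that direction is t = 1, where V'' = 4800 > 0 (a local minimum). The iterate converges there.

1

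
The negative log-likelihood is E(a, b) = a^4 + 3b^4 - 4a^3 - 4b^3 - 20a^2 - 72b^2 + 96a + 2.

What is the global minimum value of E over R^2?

-917

E(a,b) separates as P(a) + Q(b) + 2, so its minimum is min P + min Q + 2.
P'(a) = 4(a - 4)(a - 2)(a + 3) vanishes at a ∈ {-3, 2, 4}; Q'(b) = 12b(b - 4)(b + 3) vanishes at b ∈ {-3, 0, 4}.
Local minima of P (where P''>0): P(-3)=-279, P(4)=64. Local minima of Q: Q(-3)=-297, Q(4)=-640.
So the global minimum of E is P(-3) + Q(4) + 2 = -279 − 640 + 2 = -917, attained at (-3, 4).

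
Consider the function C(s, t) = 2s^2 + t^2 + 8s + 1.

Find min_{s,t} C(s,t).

-7

C(s,t) separates as P(s) + Q(t) + 1, so its minimum is min P + min Q + 1.
P'(s) = 4s + 8 vanishes at s ∈ {-2}; Q'(t) = 2t vanishes at t ∈ {0}.
Local minima of P (where P''>0): P(-2)=-8. Local minima of Q: Q(0)=0.
So the global minimum of C is P(-2) + Q(0) + 1 = -8 + 0 + 1 = -7, attained at (-2, 0).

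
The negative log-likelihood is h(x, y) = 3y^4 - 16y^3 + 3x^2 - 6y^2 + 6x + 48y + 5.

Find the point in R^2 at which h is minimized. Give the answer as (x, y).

(-1, 4)

h(x,y) separates as P(x) + Q(y) + 5, so its minimum is min P + min Q + 5.
P'(x) = 6x + 6 vanishes at x ∈ {-1}; Q'(y) = 12(y - 4)(y - 1)(y + 1) vanishes at y ∈ {-1, 1, 4}.
Local minima of P (where P''>0): P(-1)=-3. Local minima of Q: Q(-1)=-35, Q(4)=-160.
So the global minimum of h is P(-1) + Q(4) + 5 = -3 − 160 + 5 = -158, attained at (-1, 4).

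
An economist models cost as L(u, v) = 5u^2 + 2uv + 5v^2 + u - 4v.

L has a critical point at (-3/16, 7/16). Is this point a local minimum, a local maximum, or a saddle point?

local minimum

The Hessian of L is constant: H = [[10, 2], [2, 10]].
det(H) = 10·10 − 2² = 96.
det(H) > 0 and tr(H) = 20 > 0, so H is positive definite and the point is a local minimum.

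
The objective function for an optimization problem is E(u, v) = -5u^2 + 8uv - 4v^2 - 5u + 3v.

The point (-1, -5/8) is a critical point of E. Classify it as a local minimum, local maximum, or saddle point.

local maximum

The Hessian of E is constant: H = [[-10, 8], [8, -8]].
det(H) = (-10)·(-8) − 8² = 16.
det(H) > 0 and tr(H) = -18 < 0, so H is negative definite and the point is a local maximum.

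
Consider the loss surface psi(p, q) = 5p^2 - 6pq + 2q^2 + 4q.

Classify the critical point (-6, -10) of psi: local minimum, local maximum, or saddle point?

local minimum

The Hessian of psi is constant: H = [[10, -6], [-6, 4]].
det(H) = 10·4 − (-6)² = 4.
det(H) > 0 and tr(H) = 14 > 0, so H is positive definite and the point is a local minimum.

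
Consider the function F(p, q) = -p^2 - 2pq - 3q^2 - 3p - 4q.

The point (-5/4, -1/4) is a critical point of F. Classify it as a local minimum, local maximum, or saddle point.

The Hessian of F is constant: H = [[-2, -2], [-2, -6]].
det(H) = (-2)·(-6) − (-2)² = 8.
det(H) > 0 and tr(H) = -8 < 0, so H is negative definite and the point is a local maximum.

local maximum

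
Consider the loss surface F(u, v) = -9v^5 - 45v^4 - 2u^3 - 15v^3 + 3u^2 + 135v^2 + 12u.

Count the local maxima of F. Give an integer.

2

F separates as a function of u plus a function of v, so ∇F=0 decouples.
∂F/∂u = -6(u - 2)(u + 1) = 0 at u ∈ {-1, 2}; ∂F/∂v = -45v(v - 1)(v + 2)(v + 3) = 0 at v ∈ {-3, -2, 0, 1}.
The Hessian is diagonal: diag(F_uu, F_vv). Second derivatives: F_uu(-1)=18, F_uu(2)=-18; F_vv(-3)=540, F_vv(-2)=-270, F_vv(0)=270, F_vv(1)=-540.
Local maxima occur where both diagonal entries negative: (2, -2), (2, 1). Count: 2.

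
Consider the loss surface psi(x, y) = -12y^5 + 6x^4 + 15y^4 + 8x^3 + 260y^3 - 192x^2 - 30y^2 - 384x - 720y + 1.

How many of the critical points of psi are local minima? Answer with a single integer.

psi separates as a function of x plus a function of y, so ∇psi=0 decouples.
∂psi/∂x = 24(x - 4)(x + 1)(x + 4) = 0 at x ∈ {-4, -1, 4}; ∂psi/∂y = -60(y - 4)(y - 1)(y + 1)(y + 3) = 0 at y ∈ {-3, -1, 1, 4}.
The Hessian is diagonal: diag(psi_xx, psi_yy). Second derivatives: psi_xx(-4)=576, psi_xx(-1)=-360, psi_xx(4)=960; psi_yy(-3)=3360, psi_yy(-1)=-1200, psi_yy(1)=1440, psi_yy(4)=-6300.
Local minima occur where both diagonal entries positive: (-4, -3), (-4, 1), (4, -3), (4, 1). Count: 4.

4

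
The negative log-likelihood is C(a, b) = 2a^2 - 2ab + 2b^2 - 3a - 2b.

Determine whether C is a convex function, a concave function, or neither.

C is quadratic, so its Hessian is the constant matrix H = [[4, -2], [-2, 4]].
det(H) = 12, tr(H) = 8.
det(H) > 0 and tr(H) > 0, so H is positive definite everywhere: convex.

convex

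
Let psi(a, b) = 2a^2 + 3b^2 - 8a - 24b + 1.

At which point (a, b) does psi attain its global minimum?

(2, 4)

psi(a,b) separates as P(a) + Q(b) + 1, so its minimum is min P + min Q + 1.
P'(a) = 4a - 8 vanishes at a ∈ {2}; Q'(b) = 6b - 24 vanishes at b ∈ {4}.
Local minima of P (where P''>0): P(2)=-8. Local minima of Q: Q(4)=-48.
So the global minimum of psi is P(2) + Q(4) + 1 = -8 − 48 + 1 = -55, attained at (2, 4).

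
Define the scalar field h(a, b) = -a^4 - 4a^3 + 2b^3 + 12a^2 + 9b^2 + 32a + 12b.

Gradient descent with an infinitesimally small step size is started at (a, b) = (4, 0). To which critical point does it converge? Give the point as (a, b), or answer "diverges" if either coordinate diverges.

diverges

h is separable, so gradient descent decouples: a follows -∂h/∂a, b follows -∂h/∂b.
∂h/∂a = -4(a - 2)(a + 1)(a + 4); at a=4 this is -320, so a increases.
∂h/∂b = 6(b + 1)(b + 2); at b=0 this is 12, so b decreases.
The a-coordinate has no critical point in that direction and runs off to infinity.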